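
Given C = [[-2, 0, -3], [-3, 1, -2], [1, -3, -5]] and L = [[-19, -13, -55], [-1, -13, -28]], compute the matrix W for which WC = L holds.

W = [[5, 5, 6], [-4, 5, 6]]

Right-multiplying both sides by C⁻¹ gives W = LC⁻¹.
det C = -2; the adjugate gives C⁻¹ = [[11/2, -9/2, -3/2], [17/2, -13/2, -5/2], [-4, 3, 1]].
W = LC⁻¹ = [[-19, -13, -55], [-1, -13, -28]] · [[11/2, -9/2, -3/2], [17/2, -13/2, -5/2], [-4, 3, 1]] = [[5, 5, 6], [-4, 5, 6]].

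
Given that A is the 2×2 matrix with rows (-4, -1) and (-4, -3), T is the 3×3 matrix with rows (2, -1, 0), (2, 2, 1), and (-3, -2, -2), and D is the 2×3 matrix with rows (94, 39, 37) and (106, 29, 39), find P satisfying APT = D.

P = A⁻¹DT⁻¹ (apply A⁻¹ on the left and T⁻¹ on the right).
det A = 8; the adjugate gives A⁻¹ = [[-3/8, 1/8], [1/2, -1/2]].
det T = -5, so T⁻¹ = [[2/5, 2/5, 1/5], [-1/5, 4/5, 2/5], [-2/5, -7/5, -6/5]].
A⁻¹D = [[-22, -11, -9], [-6, 5, -1]].
P = (A⁻¹D)T⁻¹ = [[-3, -5, 2], [-3, 3, 2]].

P = [[-3, -5, 2], [-3, 3, 2]]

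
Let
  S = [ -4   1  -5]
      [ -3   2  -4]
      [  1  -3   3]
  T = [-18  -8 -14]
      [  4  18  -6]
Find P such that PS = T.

P = [[5, 1, 5], [-4, 2, -6]]

Since S sits to the right of P, P = TS⁻¹.
S has determinant -6; S⁻¹ = [[1, -2, -1], [-5/6, 7/6, 1/6], [-7/6, 11/6, 5/6]].
P = TS⁻¹ = [[-18, -8, -14], [4, 18, -6]] · [[1, -2, -1], [-5/6, 7/6, 1/6], [-7/6, 11/6, 5/6]] = [[5, 1, 5], [-4, 2, -6]].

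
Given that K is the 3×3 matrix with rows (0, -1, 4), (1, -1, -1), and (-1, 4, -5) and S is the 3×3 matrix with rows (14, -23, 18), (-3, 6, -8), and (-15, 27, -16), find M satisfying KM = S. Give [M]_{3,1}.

4

Since K multiplies M on the left, M = K⁻¹S.
K has determinant 6; K⁻¹ = [[3/2, 11/6, 5/6], [1, 2/3, 2/3], [1/2, 1/6, 1/6]].
M = K⁻¹S = [[3/2, 11/6, 5/6], [1, 2/3, 2/3], [1/2, 1/6, 1/6]] · [[14, -23, 18], [-3, 6, -8], [-15, 27, -16]] = [[3, -1, -1], [2, -1, 2], [4, -6, 5]].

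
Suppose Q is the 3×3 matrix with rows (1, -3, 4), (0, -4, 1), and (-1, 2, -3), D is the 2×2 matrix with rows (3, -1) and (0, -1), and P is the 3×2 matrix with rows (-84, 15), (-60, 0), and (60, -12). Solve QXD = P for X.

X = [[0, -2], [4, -5], [-4, 0]]

X = Q⁻¹PD⁻¹ (apply Q⁻¹ on the left and D⁻¹ on the right).
Q has determinant -3; Q⁻¹ = [[-10/3, 1/3, -13/3], [1/3, -1/3, 1/3], [4/3, -1/3, 4/3]].
det D = -3; the adjugate gives D⁻¹ = [[1/3, -1/3], [0, -1]].
Q⁻¹P = [[0, 2], [12, 1], [-12, 4]].
X = (Q⁻¹P)D⁻¹ = [[0, -2], [4, -5], [-4, 0]].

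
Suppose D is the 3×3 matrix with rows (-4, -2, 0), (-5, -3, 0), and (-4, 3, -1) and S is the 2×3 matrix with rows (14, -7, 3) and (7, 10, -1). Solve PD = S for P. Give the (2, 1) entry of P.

1

Right-multiplying both sides by D⁻¹ gives P = SD⁻¹.
det D = -2, so D⁻¹ = [[-3/2, 1, 0], [5/2, -2, 0], [27/2, -10, -1]].
P = SD⁻¹ = [[14, -7, 3], [7, 10, -1]] · [[-3/2, 1, 0], [5/2, -2, 0], [27/2, -10, -1]] = [[2, -2, -3], [1, -3, 1]].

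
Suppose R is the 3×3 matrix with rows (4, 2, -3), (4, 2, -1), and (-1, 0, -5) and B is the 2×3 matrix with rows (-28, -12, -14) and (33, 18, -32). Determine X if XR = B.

Since R sits to the right of X, X = BR⁻¹.
R has determinant -4; R⁻¹ = [[5/2, -5/2, -1], [-21/4, 23/4, 2], [-1/2, 1/2, 0]].
X = BR⁻¹ = [[-28, -12, -14], [33, 18, -32]] · [[5/2, -5/2, -1], [-21/4, 23/4, 2], [-1/2, 1/2, 0]] = [[0, -6, 4], [4, 5, 3]].

X = [[0, -6, 4], [4, 5, 3]]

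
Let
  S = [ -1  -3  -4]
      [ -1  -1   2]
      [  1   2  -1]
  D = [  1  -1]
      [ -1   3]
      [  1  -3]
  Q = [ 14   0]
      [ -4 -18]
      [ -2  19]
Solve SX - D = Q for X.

X = [[5, 2], [-4, 5], [-2, -4]]

SX = Q + D = [[15, -1], [-5, -15], [-1, 16]].
Since S multiplies X on the left, X = S⁻¹(Q + D).
det S = 4; the adjugate gives S⁻¹ = [[-3/4, -11/4, -5/2], [1/4, 5/4, 3/2], [-1/4, -1/4, -1/2]].
X = S⁻¹(Q + D) = [[5, 2], [-4, 5], [-2, -4]].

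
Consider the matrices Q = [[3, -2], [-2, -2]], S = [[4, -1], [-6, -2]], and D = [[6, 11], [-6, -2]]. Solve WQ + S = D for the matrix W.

WQ = D − S = [[2, 12], [0, 0]].
Q is on the right of W, so right-multiply by Q⁻¹: W = (D − S)Q⁻¹.
det Q = -10; the adjugate gives Q⁻¹ = [[1/5, -1/5], [-1/5, -3/10]].
W = (D − S)Q⁻¹ = [[-2, -4], [0, 0]].

W = [[-2, -4], [0, 0]]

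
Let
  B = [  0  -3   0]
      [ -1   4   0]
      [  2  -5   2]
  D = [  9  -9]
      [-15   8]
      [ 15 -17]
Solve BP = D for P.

P = [[3, 4], [-3, 3], [-3, -5]]

B is on the left of P, so left-multiply by B⁻¹: P = B⁻¹D.
det B = -6; the adjugate gives B⁻¹ = [[-4/3, -1, 0], [-1/3, 0, 0], [1/2, 1, 1/2]].
P = B⁻¹D = [[-4/3, -1, 0], [-1/3, 0, 0], [1/2, 1, 1/2]] · [[9, -9], [-15, 8], [15, -17]] = [[3, 4], [-3, 3], [-3, -5]].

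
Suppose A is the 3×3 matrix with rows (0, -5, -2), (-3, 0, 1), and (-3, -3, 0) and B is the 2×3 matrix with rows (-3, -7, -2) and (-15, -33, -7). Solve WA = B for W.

A is on the right of W, so right-multiply by A⁻¹: W = BA⁻¹.
det A = -3; the adjugate gives A⁻¹ = [[-1, -2, 5/3], [1, 2, -2], [-3, -5, 5]].
W = BA⁻¹ = [[-3, -7, -2], [-15, -33, -7]] · [[-1, -2, 5/3], [1, 2, -2], [-3, -5, 5]] = [[2, 2, -1], [3, -1, 6]].

W = [[2, 2, -1], [3, -1, 6]]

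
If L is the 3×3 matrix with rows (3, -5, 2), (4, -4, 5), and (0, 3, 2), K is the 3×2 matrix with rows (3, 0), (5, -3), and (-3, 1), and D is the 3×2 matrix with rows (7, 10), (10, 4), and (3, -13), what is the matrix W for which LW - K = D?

LW = D + K = [[10, 10], [15, 1], [0, -12]].
Since L multiplies W on the left, W = L⁻¹(D + K).
det L = -5; the adjugate gives L⁻¹ = [[23/5, -16/5, 17/5], [8/5, -6/5, 7/5], [-12/5, 9/5, -8/5]].
W = L⁻¹(D + K) = [[-2, 2], [-2, -2], [3, -3]].

W = [[-2, 2], [-2, -2], [3, -3]]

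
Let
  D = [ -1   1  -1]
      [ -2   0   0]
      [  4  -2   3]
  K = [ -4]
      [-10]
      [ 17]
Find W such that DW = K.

W = [[5], [0], [-1]]

Left-multiplying both sides by D⁻¹ gives W = D⁻¹K.
det D = 2; the adjugate gives D⁻¹ = [[0, -1/2, 0], [3, 1/2, 1], [2, 1, 1]].
W = D⁻¹K = [[0, -1/2, 0], [3, 1/2, 1], [2, 1, 1]] · [[-4], [-10], [17]] = [[5], [0], [-1]].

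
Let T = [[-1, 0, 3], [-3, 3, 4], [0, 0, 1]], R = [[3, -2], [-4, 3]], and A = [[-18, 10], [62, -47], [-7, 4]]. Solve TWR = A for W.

Isolating W: multiply by T⁻¹ from the left and R⁻¹ from the right, so W = T⁻¹AR⁻¹.
T has determinant -3; T⁻¹ = [[-1, 0, 3], [-1, 1/3, 5/3], [0, 0, 1]].
det R = 1; the adjugate gives R⁻¹ = [[3, 2], [4, 3]].
T⁻¹A = [[-3, 2], [27, -19], [-7, 4]].
W = (T⁻¹A)R⁻¹ = [[-1, 0], [5, -3], [-5, -2]].

W = [[-1, 0], [5, -3], [-5, -2]]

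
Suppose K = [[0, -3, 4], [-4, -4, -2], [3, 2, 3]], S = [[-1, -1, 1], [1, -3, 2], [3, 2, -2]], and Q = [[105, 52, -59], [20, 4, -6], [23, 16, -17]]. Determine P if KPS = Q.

P = [[0, 0, -1], [1, -1, -3], [-5, 1, 4]]

P = K⁻¹QS⁻¹ (apply K⁻¹ on the left and S⁻¹ on the right).
det K = -2; the adjugate gives K⁻¹ = [[4, -17/2, -11], [-3, 6, 8], [-2, 9/2, 6]].
det S = 1, so S⁻¹ = [[2, 0, 1], [8, -1, 3], [11, -1, 4]].
K⁻¹Q = [[-3, -2, 2], [-11, -4, 5], [18, 10, -11]].
P = (K⁻¹Q)S⁻¹ = [[0, 0, -1], [1, -1, -3], [-5, 1, 4]].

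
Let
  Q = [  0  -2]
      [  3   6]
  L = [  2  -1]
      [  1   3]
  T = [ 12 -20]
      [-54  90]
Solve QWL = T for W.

W = Q⁻¹TL⁻¹ (apply Q⁻¹ on the left and L⁻¹ on the right).
det Q = 6, so Q⁻¹ = [[1, 1/3], [-1/2, 0]].
L has determinant 7; L⁻¹ = [[3/7, 1/7], [-1/7, 2/7]].
Q⁻¹T = [[-6, 10], [-6, 10]].
W = (Q⁻¹T)L⁻¹ = [[-4, 2], [-4, 2]].

W = [[-4, 2], [-4, 2]]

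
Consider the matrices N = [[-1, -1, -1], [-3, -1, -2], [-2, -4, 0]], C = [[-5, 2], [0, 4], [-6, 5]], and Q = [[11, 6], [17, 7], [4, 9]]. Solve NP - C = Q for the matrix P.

P = [[-3, 1], [2, -4], [-5, -5]]

NP = Q + C = [[6, 8], [17, 11], [-2, 14]].
Left-multiplying both sides by N⁻¹ gives P = N⁻¹(Q + C).
det N = -6, so N⁻¹ = [[4/3, -2/3, -1/6], [-2/3, 1/3, -1/6], [-5/3, 1/3, 1/3]].
P = N⁻¹(Q + C) = [[-3, 1], [2, -4], [-5, -5]].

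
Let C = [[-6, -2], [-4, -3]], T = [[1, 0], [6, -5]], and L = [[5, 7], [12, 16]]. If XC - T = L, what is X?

X = [[1, -3], [-1, -3]]

XC = L + T = [[6, 7], [18, 11]].
Since C sits to the right of X, X = (L + T)C⁻¹.
det C = 10, so C⁻¹ = [[-3/10, 1/5], [2/5, -3/5]].
X = (L + T)C⁻¹ = [[1, -3], [-1, -3]].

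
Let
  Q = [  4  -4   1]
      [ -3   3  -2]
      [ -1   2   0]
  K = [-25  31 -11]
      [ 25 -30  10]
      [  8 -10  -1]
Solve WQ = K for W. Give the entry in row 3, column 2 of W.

2

Right-multiplying both sides by Q⁻¹ gives W = KQ⁻¹.
det Q = 5, so Q⁻¹ = [[4/5, 2/5, 1], [2/5, 1/5, 1], [-3/5, -4/5, 0]].
W = KQ⁻¹ = [[-25, 31, -11], [25, -30, 10], [8, -10, -1]] · [[4/5, 2/5, 1], [2/5, 1/5, 1], [-3/5, -4/5, 0]] = [[-1, 5, 6], [2, -4, -5], [3, 2, -2]].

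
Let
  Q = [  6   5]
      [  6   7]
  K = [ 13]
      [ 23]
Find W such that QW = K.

W = [[-2], [5]]

Q is on the left of W, so left-multiply by Q⁻¹: W = Q⁻¹K.
det Q = 12, so Q⁻¹ = [[7/12, -5/12], [-1/2, 1/2]].
W = Q⁻¹K = [[7/12, -5/12], [-1/2, 1/2]] · [[13], [23]] = [[-2], [5]].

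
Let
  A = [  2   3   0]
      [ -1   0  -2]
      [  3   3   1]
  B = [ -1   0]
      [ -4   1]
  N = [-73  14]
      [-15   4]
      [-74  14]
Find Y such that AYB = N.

Y = [[1, 4], [5, 2], [0, -4]]

Isolating Y: multiply by A⁻¹ from the left and B⁻¹ from the right, so Y = A⁻¹NB⁻¹.
det A = -3, so A⁻¹ = [[-2, 1, 2], [5/3, -2/3, -4/3], [1, -1, -1]].
det B = -1, so B⁻¹ = [[-1, 0], [-4, 1]].
A⁻¹N = [[-17, 4], [-13, 2], [16, -4]].
Y = (A⁻¹N)B⁻¹ = [[1, 4], [5, 2], [0, -4]].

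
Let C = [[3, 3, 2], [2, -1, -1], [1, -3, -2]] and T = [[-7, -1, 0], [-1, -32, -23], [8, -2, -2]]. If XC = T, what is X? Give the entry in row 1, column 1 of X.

C is on the right of X, so right-multiply by C⁻¹: X = TC⁻¹.
det C = -4, so C⁻¹ = [[1/4, 0, 1/4], [-3/4, 2, -7/4], [5/4, -3, 9/4]].
X = TC⁻¹ = [[-7, -1, 0], [-1, -32, -23], [8, -2, -2]] · [[1/4, 0, 1/4], [-3/4, 2, -7/4], [5/4, -3, 9/4]] = [[-1, -2, 0], [-5, 5, 4], [1, 2, 1]].

-1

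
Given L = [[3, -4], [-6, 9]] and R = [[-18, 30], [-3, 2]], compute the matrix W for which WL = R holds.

Since L sits to the right of W, W = RL⁻¹.
L has determinant 3; L⁻¹ = [[3, 4/3], [2, 1]].
W = RL⁻¹ = [[-18, 30], [-3, 2]] · [[3, 4/3], [2, 1]] = [[6, 6], [-5, -2]].

W = [[6, 6], [-5, -2]]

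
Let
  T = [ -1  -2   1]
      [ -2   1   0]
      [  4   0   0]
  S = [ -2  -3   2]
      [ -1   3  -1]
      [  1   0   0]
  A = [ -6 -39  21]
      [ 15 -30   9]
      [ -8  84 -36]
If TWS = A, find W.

W = [[-2, 5, -1], [-5, -1, 0], [-4, -2, 4]]

Isolating W: multiply by T⁻¹ from the left and S⁻¹ from the right, so W = T⁻¹AS⁻¹.
det T = -4; the adjugate gives T⁻¹ = [[0, 0, 1/4], [0, 1, 1/2], [1, 2, 5/4]].
det S = -3; the adjugate gives S⁻¹ = [[0, 0, 1], [1/3, 2/3, 4/3], [1, 1, 3]].
T⁻¹A = [[-2, 21, -9], [11, 12, -9], [14, 6, -6]].
W = (T⁻¹A)S⁻¹ = [[-2, 5, -1], [-5, -1, 0], [-4, -2, 4]].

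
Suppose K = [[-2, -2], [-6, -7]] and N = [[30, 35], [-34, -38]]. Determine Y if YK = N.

Y = [[0, -5], [5, 4]]

Right-multiplying both sides by K⁻¹ gives Y = NK⁻¹.
K has determinant 2; K⁻¹ = [[-7/2, 1], [3, -1]].
Y = NK⁻¹ = [[30, 35], [-34, -38]] · [[-7/2, 1], [3, -1]] = [[0, -5], [5, 4]].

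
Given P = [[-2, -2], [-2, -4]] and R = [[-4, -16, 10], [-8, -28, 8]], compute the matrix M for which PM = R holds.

Since P multiplies M on the left, M = P⁻¹R.
det P = 4, so P⁻¹ = [[-1, 1/2], [1/2, -1/2]].
M = P⁻¹R = [[-1, 1/2], [1/2, -1/2]] · [[-4, -16, 10], [-8, -28, 8]] = [[0, 2, -6], [2, 6, 1]].

M = [[0, 2, -6], [2, 6, 1]]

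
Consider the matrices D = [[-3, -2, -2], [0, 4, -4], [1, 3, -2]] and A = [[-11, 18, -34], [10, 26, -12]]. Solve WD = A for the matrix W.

Since D sits to the right of W, W = AD⁻¹.
det D = 4; the adjugate gives D⁻¹ = [[1, -5/2, 4], [-1, 2, -3], [-1, 7/4, -3]].
W = AD⁻¹ = [[-11, 18, -34], [10, 26, -12]] · [[1, -5/2, 4], [-1, 2, -3], [-1, 7/4, -3]] = [[5, 4, 4], [-4, 6, -2]].

W = [[5, 4, 4], [-4, 6, -2]]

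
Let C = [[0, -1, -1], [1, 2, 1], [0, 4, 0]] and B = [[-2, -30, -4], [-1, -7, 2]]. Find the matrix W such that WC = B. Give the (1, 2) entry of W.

Right-multiplying both sides by C⁻¹ gives W = BC⁻¹.
det C = -4, so C⁻¹ = [[1, 1, -1/4], [0, 0, 1/4], [-1, 0, -1/4]].
W = BC⁻¹ = [[-2, -30, -4], [-1, -7, 2]] · [[1, 1, -1/4], [0, 0, 1/4], [-1, 0, -1/4]] = [[2, -2, -6], [-3, -1, -2]].

-2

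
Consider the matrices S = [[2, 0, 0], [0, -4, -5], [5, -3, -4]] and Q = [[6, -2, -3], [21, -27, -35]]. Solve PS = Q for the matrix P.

S is on the right of P, so right-multiply by S⁻¹: P = QS⁻¹.
det S = 2; the adjugate gives S⁻¹ = [[1/2, 0, 0], [-25/2, -4, 5], [10, 3, -4]].
P = QS⁻¹ = [[6, -2, -3], [21, -27, -35]] · [[1/2, 0, 0], [-25/2, -4, 5], [10, 3, -4]] = [[-2, -1, 2], [-2, 3, 5]].

P = [[-2, -1, 2], [-2, 3, 5]]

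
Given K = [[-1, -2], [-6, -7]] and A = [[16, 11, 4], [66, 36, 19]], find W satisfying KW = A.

Since K multiplies W on the left, W = K⁻¹A.
det K = -5; the adjugate gives K⁻¹ = [[7/5, -2/5], [-6/5, 1/5]].
W = K⁻¹A = [[7/5, -2/5], [-6/5, 1/5]] · [[16, 11, 4], [66, 36, 19]] = [[-4, 1, -2], [-6, -6, -1]].

W = [[-4, 1, -2], [-6, -6, -1]]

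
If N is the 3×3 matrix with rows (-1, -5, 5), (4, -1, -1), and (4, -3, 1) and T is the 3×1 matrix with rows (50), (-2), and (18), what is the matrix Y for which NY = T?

Y = [[0], [-4], [6]]

Since N multiplies Y on the left, Y = N⁻¹T.
det N = 4; the adjugate gives N⁻¹ = [[-1, -5/2, 5/2], [-2, -21/4, 19/4], [-2, -23/4, 21/4]].
Y = N⁻¹T = [[-1, -5/2, 5/2], [-2, -21/4, 19/4], [-2, -23/4, 21/4]] · [[50], [-2], [18]] = [[0], [-4], [6]].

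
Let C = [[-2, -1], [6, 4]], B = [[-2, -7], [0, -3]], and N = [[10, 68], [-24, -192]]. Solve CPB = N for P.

Isolating P: multiply by C⁻¹ from the left and B⁻¹ from the right, so P = C⁻¹NB⁻¹.
C has determinant -2; C⁻¹ = [[-2, -1/2], [3, 1]].
B has determinant 6; B⁻¹ = [[-1/2, 7/6], [0, -1/3]].
C⁻¹N = [[-8, -40], [6, 12]].
P = (C⁻¹N)B⁻¹ = [[4, 4], [-3, 3]].

P = [[4, 4], [-3, 3]]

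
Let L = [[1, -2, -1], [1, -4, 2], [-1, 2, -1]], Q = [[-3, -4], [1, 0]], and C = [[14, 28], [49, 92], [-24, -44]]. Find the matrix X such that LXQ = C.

Left-multiply by L⁻¹ and right-multiply by Q⁻¹: X = L⁻¹CQ⁻¹.
det L = 4, so L⁻¹ = [[0, -1, -2], [-1/4, -1/2, -3/4], [-1/2, 0, -1/2]].
Q has determinant 4; Q⁻¹ = [[0, 1], [-1/4, -3/4]].
L⁻¹C = [[-1, -4], [-10, -20], [5, 8]].
X = (L⁻¹C)Q⁻¹ = [[1, 2], [5, 5], [-2, -1]].

X = [[1, 2], [5, 5], [-2, -1]]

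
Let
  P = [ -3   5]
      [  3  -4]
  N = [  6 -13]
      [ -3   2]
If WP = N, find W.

Right-multiplying both sides by P⁻¹ gives W = NP⁻¹.
det P = -3; the adjugate gives P⁻¹ = [[4/3, 5/3], [1, 1]].
W = NP⁻¹ = [[6, -13], [-3, 2]] · [[4/3, 5/3], [1, 1]] = [[-5, -3], [-2, -3]].

W = [[-5, -3], [-2, -3]]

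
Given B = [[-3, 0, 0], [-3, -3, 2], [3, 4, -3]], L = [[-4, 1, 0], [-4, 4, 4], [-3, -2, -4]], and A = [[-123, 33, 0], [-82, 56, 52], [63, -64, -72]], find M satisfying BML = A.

M = [[-5, -3, -3], [-5, 2, 5], [1, -2, -4]]

M = B⁻¹AL⁻¹ (apply B⁻¹ on the left and L⁻¹ on the right).
det B = -3; the adjugate gives B⁻¹ = [[-1/3, 0, 0], [1, -3, -2], [1, -4, -3]].
det L = 4, so L⁻¹ = [[-2, 1, 1], [-7, 4, 4], [5, -11/4, -3]].
B⁻¹A = [[41, -11, 0], [-3, -7, -12], [16, 1, 8]].
M = (B⁻¹A)L⁻¹ = [[-5, -3, -3], [-5, 2, 5], [1, -2, -4]].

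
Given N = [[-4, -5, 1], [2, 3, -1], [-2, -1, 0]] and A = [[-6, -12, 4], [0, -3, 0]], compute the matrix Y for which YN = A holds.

Since N sits to the right of Y, Y = AN⁻¹.
det N = -2, so N⁻¹ = [[1/2, 1/2, -1], [-1, -1, 1], [-2, -3, 1]].
Y = AN⁻¹ = [[-6, -12, 4], [0, -3, 0]] · [[1/2, 1/2, -1], [-1, -1, 1], [-2, -3, 1]] = [[1, -3, -2], [3, 3, -3]].

Y = [[1, -3, -2], [3, 3, -3]]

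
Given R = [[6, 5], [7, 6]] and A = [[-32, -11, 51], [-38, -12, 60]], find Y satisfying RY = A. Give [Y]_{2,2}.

Left-multiplying both sides by R⁻¹ gives Y = R⁻¹A.
det R = 1, so R⁻¹ = [[6, -5], [-7, 6]].
Y = R⁻¹A = [[6, -5], [-7, 6]] · [[-32, -11, 51], [-38, -12, 60]] = [[-2, -6, 6], [-4, 5, 3]].

5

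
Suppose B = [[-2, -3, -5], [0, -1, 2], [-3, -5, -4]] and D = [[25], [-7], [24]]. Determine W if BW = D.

W = [[-1], [-1], [-4]]

Since B multiplies W on the left, W = B⁻¹D.
det B = 5, so B⁻¹ = [[14/5, 13/5, -11/5], [-6/5, -7/5, 4/5], [-3/5, -1/5, 2/5]].
W = B⁻¹D = [[14/5, 13/5, -11/5], [-6/5, -7/5, 4/5], [-3/5, -1/5, 2/5]] · [[25], [-7], [24]] = [[-1], [-1], [-4]].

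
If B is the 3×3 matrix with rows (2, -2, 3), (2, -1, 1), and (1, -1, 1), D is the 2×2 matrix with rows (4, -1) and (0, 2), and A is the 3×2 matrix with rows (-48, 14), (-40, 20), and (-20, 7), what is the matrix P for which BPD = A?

P = B⁻¹AD⁻¹ (apply B⁻¹ on the left and D⁻¹ on the right).
det B = -1, so B⁻¹ = [[0, 1, -1], [1, 1, -4], [1, 0, -2]].
det D = 8; the adjugate gives D⁻¹ = [[1/4, 1/8], [0, 1/2]].
B⁻¹A = [[-20, 13], [-8, 6], [-8, 0]].
P = (B⁻¹A)D⁻¹ = [[-5, 4], [-2, 2], [-2, -1]].

P = [[-5, 4], [-2, 2], [-2, -1]]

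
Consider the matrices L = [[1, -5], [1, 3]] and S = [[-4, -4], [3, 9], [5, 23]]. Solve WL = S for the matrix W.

W = [[-1, -3], [0, 3], [-1, 6]]

Since L sits to the right of W, W = SL⁻¹.
det L = 8, so L⁻¹ = [[3/8, 5/8], [-1/8, 1/8]].
W = SL⁻¹ = [[-4, -4], [3, 9], [5, 23]] · [[3/8, 5/8], [-1/8, 1/8]] = [[-1, -3], [0, 3], [-1, 6]].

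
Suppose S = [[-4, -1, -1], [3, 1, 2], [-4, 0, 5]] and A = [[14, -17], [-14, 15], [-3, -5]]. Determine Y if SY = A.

Since S multiplies Y on the left, Y = S⁻¹A.
det S = -1; the adjugate gives S⁻¹ = [[-5, -5, 1], [23, 24, -5], [-4, -4, 1]].
Y = S⁻¹A = [[-5, -5, 1], [23, 24, -5], [-4, -4, 1]] · [[14, -17], [-14, 15], [-3, -5]] = [[-3, 5], [1, -6], [-3, 3]].

Y = [[-3, 5], [1, -6], [-3, 3]]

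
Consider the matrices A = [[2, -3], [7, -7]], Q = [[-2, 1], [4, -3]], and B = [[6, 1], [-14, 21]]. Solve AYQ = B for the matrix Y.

Y = A⁻¹BQ⁻¹ (apply A⁻¹ on the left and Q⁻¹ on the right).
A has determinant 7; A⁻¹ = [[-1, 3/7], [-1, 2/7]].
Q has determinant 2; Q⁻¹ = [[-3/2, -1/2], [-2, -1]].
A⁻¹B = [[-12, 8], [-10, 5]].
Y = (A⁻¹B)Q⁻¹ = [[2, -2], [5, 0]].

Y = [[2, -2], [5, 0]]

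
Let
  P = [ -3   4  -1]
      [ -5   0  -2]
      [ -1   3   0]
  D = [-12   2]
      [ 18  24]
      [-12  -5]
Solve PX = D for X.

Since P multiplies X on the left, X = P⁻¹D.
det P = 5, so P⁻¹ = [[6/5, -3/5, -8/5], [2/5, -1/5, -1/5], [-3, 1, 4]].
X = P⁻¹D = [[6/5, -3/5, -8/5], [2/5, -1/5, -1/5], [-3, 1, 4]] · [[-12, 2], [18, 24], [-12, -5]] = [[-6, -4], [-6, -3], [6, -2]].

X = [[-6, -4], [-6, -3], [6, -2]]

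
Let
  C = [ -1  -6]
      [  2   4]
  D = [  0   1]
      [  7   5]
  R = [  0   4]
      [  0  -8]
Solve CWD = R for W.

W = [[-4, 0], [0, 0]]

Isolating W: multiply by C⁻¹ from the left and D⁻¹ from the right, so W = C⁻¹RD⁻¹.
det C = 8; the adjugate gives C⁻¹ = [[1/2, 3/4], [-1/4, -1/8]].
det D = -7; the adjugate gives D⁻¹ = [[-5/7, 1/7], [1, 0]].
C⁻¹R = [[0, -4], [0, 0]].
W = (C⁻¹R)D⁻¹ = [[-4, 0], [0, 0]].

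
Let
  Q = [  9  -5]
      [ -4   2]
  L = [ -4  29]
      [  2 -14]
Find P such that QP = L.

Q is on the left of P, so left-multiply by Q⁻¹: P = Q⁻¹L.
det Q = -2; the adjugate gives Q⁻¹ = [[-1, -5/2], [-2, -9/2]].
P = Q⁻¹L = [[-1, -5/2], [-2, -9/2]] · [[-4, 29], [2, -14]] = [[-1, 6], [-1, 5]].

P = [[-1, 6], [-1, 5]]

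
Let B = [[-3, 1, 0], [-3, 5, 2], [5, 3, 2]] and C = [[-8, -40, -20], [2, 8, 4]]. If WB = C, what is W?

Right-multiplying both sides by B⁻¹ gives W = CB⁻¹.
det B = 4, so B⁻¹ = [[1, -1/2, 1/2], [4, -3/2, 3/2], [-17/2, 7/2, -3]].
W = CB⁻¹ = [[-8, -40, -20], [2, 8, 4]] · [[1, -1/2, 1/2], [4, -3/2, 3/2], [-17/2, 7/2, -3]] = [[2, -6, -4], [0, 1, 1]].

W = [[2, -6, -4], [0, 1, 1]]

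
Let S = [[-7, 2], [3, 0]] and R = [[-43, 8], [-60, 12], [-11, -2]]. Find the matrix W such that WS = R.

Since S sits to the right of W, W = RS⁻¹.
S has determinant -6; S⁻¹ = [[0, 1/3], [1/2, 7/6]].
W = RS⁻¹ = [[-43, 8], [-60, 12], [-11, -2]] · [[0, 1/3], [1/2, 7/6]] = [[4, -5], [6, -6], [-1, -6]].

W = [[4, -5], [6, -6], [-1, -6]]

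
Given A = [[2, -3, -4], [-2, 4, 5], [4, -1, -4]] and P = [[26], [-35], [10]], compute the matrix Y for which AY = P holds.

A is on the left of Y, so left-multiply by A⁻¹: Y = A⁻¹P.
det A = -2; the adjugate gives A⁻¹ = [[11/2, 4, -1/2], [-6, -4, 1], [7, 5, -1]].
Y = A⁻¹P = [[11/2, 4, -1/2], [-6, -4, 1], [7, 5, -1]] · [[26], [-35], [10]] = [[-2], [-6], [-3]].

Y = [[-2], [-6], [-3]]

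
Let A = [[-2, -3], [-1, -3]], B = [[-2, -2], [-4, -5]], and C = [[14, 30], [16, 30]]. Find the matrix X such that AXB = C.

X = A⁻¹CB⁻¹ (apply A⁻¹ on the left and B⁻¹ on the right).
det A = 3; the adjugate gives A⁻¹ = [[-1, 1], [1/3, -2/3]].
det B = 2, so B⁻¹ = [[-5/2, 1], [2, -1]].
A⁻¹C = [[2, 0], [-6, -10]].
X = (A⁻¹C)B⁻¹ = [[-5, 2], [-5, 4]].

X = [[-5, 2], [-5, 4]]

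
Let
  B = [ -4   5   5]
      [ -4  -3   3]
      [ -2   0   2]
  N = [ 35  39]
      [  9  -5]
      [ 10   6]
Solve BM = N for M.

Left-multiplying both sides by B⁻¹ gives M = B⁻¹N.
det B = 4; the adjugate gives B⁻¹ = [[-3/2, -5/2, 15/2], [1/2, 1/2, -2], [-3/2, -5/2, 8]].
M = B⁻¹N = [[-3/2, -5/2, 15/2], [1/2, 1/2, -2], [-3/2, -5/2, 8]] · [[35, 39], [9, -5], [10, 6]] = [[0, -1], [2, 5], [5, 2]].

M = [[0, -1], [2, 5], [5, 2]]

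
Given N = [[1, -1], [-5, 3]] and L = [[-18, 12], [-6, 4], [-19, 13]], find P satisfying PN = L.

P = [[-3, 3], [-1, 1], [-4, 3]]

Right-multiplying both sides by N⁻¹ gives P = LN⁻¹.
det N = -2; the adjugate gives N⁻¹ = [[-3/2, -1/2], [-5/2, -1/2]].
P = LN⁻¹ = [[-18, 12], [-6, 4], [-19, 13]] · [[-3/2, -1/2], [-5/2, -1/2]] = [[-3, 3], [-1, 1], [-4, 3]].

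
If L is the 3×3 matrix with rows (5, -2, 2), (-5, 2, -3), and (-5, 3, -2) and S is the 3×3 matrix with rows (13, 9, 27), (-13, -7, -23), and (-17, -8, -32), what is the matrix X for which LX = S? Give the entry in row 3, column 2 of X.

Left-multiplying both sides by L⁻¹ gives X = L⁻¹S.
det L = 5; the adjugate gives L⁻¹ = [[1, 2/5, 2/5], [1, 0, 1], [-1, -1, 0]].
X = L⁻¹S = [[1, 2/5, 2/5], [1, 0, 1], [-1, -1, 0]] · [[13, 9, 27], [-13, -7, -23], [-17, -8, -32]] = [[1, 3, 5], [-4, 1, -5], [0, -2, -4]].

-2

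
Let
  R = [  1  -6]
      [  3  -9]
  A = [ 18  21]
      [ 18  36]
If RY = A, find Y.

Left-multiplying both sides by R⁻¹ gives Y = R⁻¹A.
det R = 9, so R⁻¹ = [[-1, 2/3], [-1/3, 1/9]].
Y = R⁻¹A = [[-1, 2/3], [-1/3, 1/9]] · [[18, 21], [18, 36]] = [[-6, 3], [-4, -3]].

Y = [[-6, 3], [-4, -3]]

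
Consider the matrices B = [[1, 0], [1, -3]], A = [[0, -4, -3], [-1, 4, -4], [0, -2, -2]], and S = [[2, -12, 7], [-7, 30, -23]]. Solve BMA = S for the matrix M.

M = [[3, -2, -4], [0, -3, 1]]

Left-multiply by B⁻¹ and right-multiply by A⁻¹: M = B⁻¹SA⁻¹.
B has determinant -3; B⁻¹ = [[1, 0], [1/3, -1/3]].
det A = 2; the adjugate gives A⁻¹ = [[-8, -1, 14], [-1, 0, 3/2], [1, 0, -2]].
B⁻¹S = [[2, -12, 7], [3, -14, 10]].
M = (B⁻¹S)A⁻¹ = [[3, -2, -4], [0, -3, 1]].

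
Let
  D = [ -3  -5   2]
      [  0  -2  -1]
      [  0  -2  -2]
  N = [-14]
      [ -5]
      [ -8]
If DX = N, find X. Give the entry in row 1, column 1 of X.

5

Since D multiplies X on the left, X = D⁻¹N.
det D = -6, so D⁻¹ = [[-1/3, 7/3, -3/2], [0, -1, 1/2], [0, 1, -1]].
X = D⁻¹N = [[-1/3, 7/3, -3/2], [0, -1, 1/2], [0, 1, -1]] · [[-14], [-5], [-8]] = [[5], [1], [3]].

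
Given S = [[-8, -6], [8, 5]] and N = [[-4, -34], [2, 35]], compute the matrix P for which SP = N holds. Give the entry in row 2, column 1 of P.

2

S is on the left of P, so left-multiply by S⁻¹: P = S⁻¹N.
det S = 8; the adjugate gives S⁻¹ = [[5/8, 3/4], [-1, -1]].
P = S⁻¹N = [[5/8, 3/4], [-1, -1]] · [[-4, -34], [2, 35]] = [[-1, 5], [2, -1]].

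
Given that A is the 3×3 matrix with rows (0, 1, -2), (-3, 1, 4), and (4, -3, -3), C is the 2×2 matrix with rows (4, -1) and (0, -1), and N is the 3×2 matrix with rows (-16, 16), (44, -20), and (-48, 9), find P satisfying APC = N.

P = [[3, 3], [4, -2], [4, 5]]

Left-multiply by A⁻¹ and right-multiply by C⁻¹: P = A⁻¹NC⁻¹.
det A = -3, so A⁻¹ = [[-3, -3, -2], [-7/3, -8/3, -2], [-5/3, -4/3, -1]].
det C = -4, so C⁻¹ = [[1/4, -1/4], [0, -1]].
A⁻¹N = [[12, -6], [16, -2], [16, -9]].
P = (A⁻¹N)C⁻¹ = [[3, 3], [4, -2], [4, 5]].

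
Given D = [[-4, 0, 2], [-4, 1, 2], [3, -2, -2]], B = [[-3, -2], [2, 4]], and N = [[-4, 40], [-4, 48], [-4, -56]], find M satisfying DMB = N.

M = [[-4, -2], [2, 3], [-2, 4]]

M = D⁻¹NB⁻¹ (apply D⁻¹ on the left and B⁻¹ on the right).
det D = 2; the adjugate gives D⁻¹ = [[1, -2, -1], [-1, 1, 0], [5/2, -4, -2]].
det B = -8; the adjugate gives B⁻¹ = [[-1/2, -1/4], [1/4, 3/8]].
D⁻¹N = [[8, 0], [0, 8], [14, 20]].
M = (D⁻¹N)B⁻¹ = [[-4, -2], [2, 3], [-2, 4]].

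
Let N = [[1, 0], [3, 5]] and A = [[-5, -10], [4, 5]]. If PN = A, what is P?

N is on the right of P, so right-multiply by N⁻¹: P = AN⁻¹.
N has determinant 5; N⁻¹ = [[1, 0], [-3/5, 1/5]].
P = AN⁻¹ = [[-5, -10], [4, 5]] · [[1, 0], [-3/5, 1/5]] = [[1, -2], [1, 1]].

P = [[1, -2], [1, 1]]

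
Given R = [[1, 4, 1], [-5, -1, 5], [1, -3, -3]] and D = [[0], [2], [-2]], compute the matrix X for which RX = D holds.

R is on the left of X, so left-multiply by R⁻¹: X = R⁻¹D.
det R = -6, so R⁻¹ = [[-3, -3/2, -7/2], [5/3, 2/3, 5/3], [-8/3, -7/6, -19/6]].
X = R⁻¹D = [[-3, -3/2, -7/2], [5/3, 2/3, 5/3], [-8/3, -7/6, -19/6]] · [[0], [2], [-2]] = [[4], [-2], [4]].

X = [[4], [-2], [4]]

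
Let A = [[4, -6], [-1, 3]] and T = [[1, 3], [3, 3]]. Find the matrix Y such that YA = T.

Right-multiplying both sides by A⁻¹ gives Y = TA⁻¹.
det A = 6; the adjugate gives A⁻¹ = [[1/2, 1], [1/6, 2/3]].
Y = TA⁻¹ = [[1, 3], [3, 3]] · [[1/2, 1], [1/6, 2/3]] = [[1, 3], [2, 5]].

Y = [[1, 3], [2, 5]]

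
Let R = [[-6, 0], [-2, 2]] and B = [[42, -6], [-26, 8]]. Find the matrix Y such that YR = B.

Y = [[-6, -3], [3, 4]]

Since R sits to the right of Y, Y = BR⁻¹.
R has determinant -12; R⁻¹ = [[-1/6, 0], [-1/6, 1/2]].
Y = BR⁻¹ = [[42, -6], [-26, 8]] · [[-1/6, 0], [-1/6, 1/2]] = [[-6, -3], [3, 4]].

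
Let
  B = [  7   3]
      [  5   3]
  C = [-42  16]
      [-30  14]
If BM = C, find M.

Left-multiplying both sides by B⁻¹ gives M = B⁻¹C.
det B = 6, so B⁻¹ = [[1/2, -1/2], [-5/6, 7/6]].
M = B⁻¹C = [[1/2, -1/2], [-5/6, 7/6]] · [[-42, 16], [-30, 14]] = [[-6, 1], [0, 3]].

M = [[-6, 1], [0, 3]]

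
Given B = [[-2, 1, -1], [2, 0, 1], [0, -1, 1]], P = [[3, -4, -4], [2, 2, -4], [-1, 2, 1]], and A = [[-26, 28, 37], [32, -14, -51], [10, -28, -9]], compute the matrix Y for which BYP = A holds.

Y = [[2, 2, 2], [-2, 5, -2], [3, 2, -3]]

Left-multiply by B⁻¹ and right-multiply by P⁻¹: Y = B⁻¹AP⁻¹.
det B = -2; the adjugate gives B⁻¹ = [[-1/2, 0, -1/2], [1, 1, 0], [1, 1, 1]].
P has determinant -2; P⁻¹ = [[-5, 2, -12], [-1, 1/2, -2], [-3, 1, -7]].
B⁻¹A = [[8, 0, -14], [6, 14, -14], [16, -14, -23]].
Y = (B⁻¹A)P⁻¹ = [[2, 2, 2], [-2, 5, -2], [3, 2, -3]].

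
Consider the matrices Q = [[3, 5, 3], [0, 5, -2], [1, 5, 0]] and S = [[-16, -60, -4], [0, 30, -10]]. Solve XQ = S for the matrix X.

Since Q sits to the right of X, X = SQ⁻¹.
det Q = 5; the adjugate gives Q⁻¹ = [[2, 3, -5], [-2/5, -3/5, 6/5], [-1, -2, 3]].
X = SQ⁻¹ = [[-16, -60, -4], [0, 30, -10]] · [[2, 3, -5], [-2/5, -3/5, 6/5], [-1, -2, 3]] = [[-4, -4, -4], [-2, 2, 6]].

X = [[-4, -4, -4], [-2, 2, 6]]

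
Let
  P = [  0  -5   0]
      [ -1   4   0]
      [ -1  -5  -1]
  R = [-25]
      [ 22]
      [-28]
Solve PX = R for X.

Left-multiplying both sides by P⁻¹ gives X = P⁻¹R.
det P = 5, so P⁻¹ = [[-4/5, -1, 0], [-1/5, 0, 0], [9/5, 1, -1]].
X = P⁻¹R = [[-4/5, -1, 0], [-1/5, 0, 0], [9/5, 1, -1]] · [[-25], [22], [-28]] = [[-2], [5], [5]].

X = [[-2], [5], [5]]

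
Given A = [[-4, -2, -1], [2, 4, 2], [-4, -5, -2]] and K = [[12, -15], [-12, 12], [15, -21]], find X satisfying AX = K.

X = [[-2, 3], [1, 3], [-6, -3]]

Since A multiplies X on the left, X = A⁻¹K.
det A = -6, so A⁻¹ = [[-1/3, -1/6, 0], [2/3, -2/3, -1], [-1, 2, 2]].
X = A⁻¹K = [[-1/3, -1/6, 0], [2/3, -2/3, -1], [-1, 2, 2]] · [[12, -15], [-12, 12], [15, -21]] = [[-2, 3], [1, 3], [-6, -3]].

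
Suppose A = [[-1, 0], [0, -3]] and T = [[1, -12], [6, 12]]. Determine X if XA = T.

X = [[-1, 4], [-6, -4]]

A is on the right of X, so right-multiply by A⁻¹: X = TA⁻¹.
det A = 3, so A⁻¹ = [[-1, 0], [0, -1/3]].
X = TA⁻¹ = [[1, -12], [6, 12]] · [[-1, 0], [0, -1/3]] = [[-1, 4], [-6, -4]].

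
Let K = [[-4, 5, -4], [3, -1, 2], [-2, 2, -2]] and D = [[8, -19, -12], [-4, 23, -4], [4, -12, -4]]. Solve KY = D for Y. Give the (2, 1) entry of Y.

Since K multiplies Y on the left, Y = K⁻¹D.
K has determinant 2; K⁻¹ = [[-1, 1, 3], [1, 0, -2], [2, -1, -11/2]].
Y = K⁻¹D = [[-1, 1, 3], [1, 0, -2], [2, -1, -11/2]] · [[8, -19, -12], [-4, 23, -4], [4, -12, -4]] = [[0, 6, -4], [0, 5, -4], [-2, 5, 2]].

0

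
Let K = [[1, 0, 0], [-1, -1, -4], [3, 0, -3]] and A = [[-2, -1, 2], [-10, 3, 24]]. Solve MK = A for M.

M = [[5, 1, -2], [-1, -3, -4]]

Right-multiplying both sides by K⁻¹ gives M = AK⁻¹.
det K = 3, so K⁻¹ = [[1, 0, 0], [-5, -1, 4/3], [1, 0, -1/3]].
M = AK⁻¹ = [[-2, -1, 2], [-10, 3, 24]] · [[1, 0, 0], [-5, -1, 4/3], [1, 0, -1/3]] = [[5, 1, -2], [-1, -3, -4]].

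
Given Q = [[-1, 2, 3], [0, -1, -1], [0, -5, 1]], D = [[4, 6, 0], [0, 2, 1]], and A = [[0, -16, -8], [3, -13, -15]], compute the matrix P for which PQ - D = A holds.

P = [[-4, -3, 1], [-3, 5, 0]]

PQ = A + D = [[4, -10, -8], [3, -11, -14]].
Q is on the right of P, so right-multiply by Q⁻¹: P = (A + D)Q⁻¹.
det Q = 6, so Q⁻¹ = [[-1, -17/6, 1/6], [0, -1/6, -1/6], [0, -5/6, 1/6]].
P = (A + D)Q⁻¹ = [[-4, -3, 1], [-3, 5, 0]].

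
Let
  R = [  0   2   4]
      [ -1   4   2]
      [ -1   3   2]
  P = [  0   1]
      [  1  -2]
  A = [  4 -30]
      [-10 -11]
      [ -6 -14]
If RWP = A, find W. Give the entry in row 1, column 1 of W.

5

Isolating W: multiply by R⁻¹ from the left and P⁻¹ from the right, so W = R⁻¹AP⁻¹.
det R = 4, so R⁻¹ = [[1/2, 2, -3], [0, 1, -1], [1/4, -1/2, 1/2]].
det P = -1; the adjugate gives P⁻¹ = [[2, 1], [1, 0]].
R⁻¹A = [[0, 5], [-4, 3], [3, -9]].
W = (R⁻¹A)P⁻¹ = [[5, 0], [-5, -4], [-3, 3]].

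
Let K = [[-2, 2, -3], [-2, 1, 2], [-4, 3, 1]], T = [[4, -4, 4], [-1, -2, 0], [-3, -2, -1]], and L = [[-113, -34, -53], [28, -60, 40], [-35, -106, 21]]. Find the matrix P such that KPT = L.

P = K⁻¹LT⁻¹ (apply K⁻¹ on the left and T⁻¹ on the right).
det K = 4, so K⁻¹ = [[-5/4, -11/4, 7/4], [-3/2, -7/2, 5/2], [-1/2, -1/2, 1/2]].
det T = -4; the adjugate gives T⁻¹ = [[-1/2, 3, -2], [1/4, -2, 1], [1, -5, 3]].
K⁻¹L = [[3, 22, -7], [-16, -4, -8], [25, -6, 17]].
P = (K⁻¹L)T⁻¹ = [[-3, 0, -5], [-1, 0, 4], [3, 2, -5]].

P = [[-3, 0, -5], [-1, 0, 4], [3, 2, -5]]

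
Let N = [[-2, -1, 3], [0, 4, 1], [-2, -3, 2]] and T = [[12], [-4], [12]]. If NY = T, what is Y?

Left-multiplying both sides by N⁻¹ gives Y = N⁻¹T.
det N = 4, so N⁻¹ = [[11/4, -7/4, -13/4], [-1/2, 1/2, 1/2], [2, -1, -2]].
Y = N⁻¹T = [[11/4, -7/4, -13/4], [-1/2, 1/2, 1/2], [2, -1, -2]] · [[12], [-4], [12]] = [[1], [-2], [4]].

Y = [[1], [-2], [4]]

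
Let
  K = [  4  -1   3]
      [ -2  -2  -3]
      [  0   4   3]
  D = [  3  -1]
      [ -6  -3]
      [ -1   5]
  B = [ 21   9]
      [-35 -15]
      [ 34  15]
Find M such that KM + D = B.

M = [[2, 5], [5, 4], [5, -2]]

KM = B − D = [[18, 10], [-29, -12], [35, 10]].
Since K multiplies M on the left, M = K⁻¹(B − D).
K has determinant -6; K⁻¹ = [[-1, -5/2, -3/2], [-1, -2, -1], [4/3, 8/3, 5/3]].
M = K⁻¹(B − D) = [[2, 5], [5, 4], [5, -2]].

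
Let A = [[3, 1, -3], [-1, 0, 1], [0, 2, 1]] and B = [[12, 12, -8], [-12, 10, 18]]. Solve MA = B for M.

Since A sits to the right of M, M = BA⁻¹.
det A = 1, so A⁻¹ = [[-2, -7, 1], [1, 3, 0], [-2, -6, 1]].
M = BA⁻¹ = [[12, 12, -8], [-12, 10, 18]] · [[-2, -7, 1], [1, 3, 0], [-2, -6, 1]] = [[4, 0, 4], [-2, 6, 6]].

M = [[4, 0, 4], [-2, 6, 6]]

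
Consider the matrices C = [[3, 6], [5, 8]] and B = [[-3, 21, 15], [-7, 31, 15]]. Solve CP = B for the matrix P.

Left-multiplying both sides by C⁻¹ gives P = C⁻¹B.
det C = -6; the adjugate gives C⁻¹ = [[-4/3, 1], [5/6, -1/2]].
P = C⁻¹B = [[-4/3, 1], [5/6, -1/2]] · [[-3, 21, 15], [-7, 31, 15]] = [[-3, 3, -5], [1, 2, 5]].

P = [[-3, 3, -5], [1, 2, 5]]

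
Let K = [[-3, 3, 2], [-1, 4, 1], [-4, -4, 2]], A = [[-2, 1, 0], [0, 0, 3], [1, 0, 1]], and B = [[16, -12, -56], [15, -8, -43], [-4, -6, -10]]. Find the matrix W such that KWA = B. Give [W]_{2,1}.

W = K⁻¹BA⁻¹ (apply K⁻¹ on the left and A⁻¹ on the right).
det K = -2, so K⁻¹ = [[-6, 7, 5/2], [1, -1, -1/2], [-10, 12, 9/2]].
det A = 3, so A⁻¹ = [[0, -1/3, 1], [1, -2/3, 2], [0, 1/3, 0]].
K⁻¹B = [[-1, 1, 10], [3, -1, -8], [2, -3, -1]].
W = (K⁻¹B)A⁻¹ = [[1, 3, 1], [-1, -3, 1], [-3, 1, -4]].

-1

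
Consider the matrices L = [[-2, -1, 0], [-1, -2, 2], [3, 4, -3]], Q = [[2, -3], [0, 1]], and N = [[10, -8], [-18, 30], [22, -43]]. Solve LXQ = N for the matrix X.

Isolating X: multiply by L⁻¹ from the left and Q⁻¹ from the right, so X = L⁻¹NQ⁻¹.
det L = 1; the adjugate gives L⁻¹ = [[-2, -3, -2], [3, 6, 4], [2, 5, 3]].
det Q = 2; the adjugate gives Q⁻¹ = [[1/2, 3/2], [0, 1]].
L⁻¹N = [[-10, 12], [10, -16], [-4, 5]].
X = (L⁻¹N)Q⁻¹ = [[-5, -3], [5, -1], [-2, -1]].

X = [[-5, -3], [5, -1], [-2, -1]]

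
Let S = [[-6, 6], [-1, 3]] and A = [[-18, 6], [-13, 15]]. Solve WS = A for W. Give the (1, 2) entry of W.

Right-multiplying both sides by S⁻¹ gives W = AS⁻¹.
det S = -12, so S⁻¹ = [[-1/4, 1/2], [-1/12, 1/2]].
W = AS⁻¹ = [[-18, 6], [-13, 15]] · [[-1/4, 1/2], [-1/12, 1/2]] = [[4, -6], [2, 1]].

-6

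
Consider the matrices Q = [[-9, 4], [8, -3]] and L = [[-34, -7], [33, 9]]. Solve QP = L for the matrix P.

P = [[6, 3], [5, 5]]

Since Q multiplies P on the left, P = Q⁻¹L.
det Q = -5, so Q⁻¹ = [[3/5, 4/5], [8/5, 9/5]].
P = Q⁻¹L = [[3/5, 4/5], [8/5, 9/5]] · [[-34, -7], [33, 9]] = [[6, 3], [5, 5]].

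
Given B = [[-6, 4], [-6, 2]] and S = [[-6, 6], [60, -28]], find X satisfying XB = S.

Since B sits to the right of X, X = SB⁻¹.
B has determinant 12; B⁻¹ = [[1/6, -1/3], [1/2, -1/2]].
X = SB⁻¹ = [[-6, 6], [60, -28]] · [[1/6, -1/3], [1/2, -1/2]] = [[2, -1], [-4, -6]].

X = [[2, -1], [-4, -6]]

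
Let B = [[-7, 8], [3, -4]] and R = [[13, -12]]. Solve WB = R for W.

Since B sits to the right of W, W = RB⁻¹.
det B = 4; the adjugate gives B⁻¹ = [[-1, -2], [-3/4, -7/4]].
W = RB⁻¹ = [[13, -12]] · [[-1, -2], [-3/4, -7/4]] = [[-4, -5]].

W = [[-4, -5]]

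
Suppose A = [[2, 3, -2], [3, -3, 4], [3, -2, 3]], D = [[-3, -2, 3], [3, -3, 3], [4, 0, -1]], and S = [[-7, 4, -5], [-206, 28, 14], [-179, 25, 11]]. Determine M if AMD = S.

Isolating M: multiply by A⁻¹ from the left and D⁻¹ from the right, so M = A⁻¹SD⁻¹.
A has determinant 1; A⁻¹ = [[-1, -5, 6], [3, 12, -14], [3, 13, -15]].
det D = -3, so D⁻¹ = [[-1, 2/3, -1], [-5, 3, -6], [-4, 8/3, -5]].
A⁻¹S = [[-37, 6, 1], [13, -2, -1], [-14, 1, 2]].
M = (A⁻¹S)D⁻¹ = [[3, -4, -4], [1, 0, 4], [1, -1, -2]].

M = [[3, -4, -4], [1, 0, 4], [1, -1, -2]]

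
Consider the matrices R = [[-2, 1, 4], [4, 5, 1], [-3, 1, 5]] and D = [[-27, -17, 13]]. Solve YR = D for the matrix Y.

Y = [[-2, -4, 5]]

Since R sits to the right of Y, Y = DR⁻¹.
det R = 5, so R⁻¹ = [[24/5, -1/5, -19/5], [-23/5, 2/5, 18/5], [19/5, -1/5, -14/5]].
Y = DR⁻¹ = [[-27, -17, 13]] · [[24/5, -1/5, -19/5], [-23/5, 2/5, 18/5], [19/5, -1/5, -14/5]] = [[-2, -4, 5]].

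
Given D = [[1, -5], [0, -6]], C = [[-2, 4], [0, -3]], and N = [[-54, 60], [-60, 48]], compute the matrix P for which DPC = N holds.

P = [[2, -4], [-5, -4]]

P = D⁻¹NC⁻¹ (apply D⁻¹ on the left and C⁻¹ on the right).
D has determinant -6; D⁻¹ = [[1, -5/6], [0, -1/6]].
det C = 6; the adjugate gives C⁻¹ = [[-1/2, -2/3], [0, -1/3]].
D⁻¹N = [[-4, 20], [10, -8]].
P = (D⁻¹N)C⁻¹ = [[2, -4], [-5, -4]].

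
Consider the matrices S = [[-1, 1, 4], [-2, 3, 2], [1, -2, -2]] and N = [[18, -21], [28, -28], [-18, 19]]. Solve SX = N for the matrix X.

S is on the left of X, so left-multiply by S⁻¹: X = S⁻¹N.
S has determinant 4; S⁻¹ = [[-1/2, -3/2, -5/2], [-1/2, -1/2, -3/2], [1/4, -1/4, -1/4]].
X = S⁻¹N = [[-1/2, -3/2, -5/2], [-1/2, -1/2, -3/2], [1/4, -1/4, -1/4]] · [[18, -21], [28, -28], [-18, 19]] = [[-6, 5], [4, -4], [2, -3]].

X = [[-6, 5], [4, -4], [2, -3]]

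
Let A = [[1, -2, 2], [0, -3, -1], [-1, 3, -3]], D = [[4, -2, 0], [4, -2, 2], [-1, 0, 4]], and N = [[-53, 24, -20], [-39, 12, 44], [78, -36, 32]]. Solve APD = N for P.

P = [[4, -4, 3], [-1, 4, -4], [1, -4, -3]]

Left-multiply by A⁻¹ and right-multiply by D⁻¹: P = A⁻¹ND⁻¹.
det A = 4; the adjugate gives A⁻¹ = [[3, 0, 2], [1/4, -1/4, 1/4], [-3/4, -1/4, -3/4]].
det D = 4; the adjugate gives D⁻¹ = [[-2, 2, -1], [-9/2, 4, -2], [-1/2, 1/2, 0]].
A⁻¹N = [[-3, 0, 4], [16, -6, -8], [-9, 6, -20]].
P = (A⁻¹N)D⁻¹ = [[4, -4, 3], [-1, 4, -4], [1, -4, -3]].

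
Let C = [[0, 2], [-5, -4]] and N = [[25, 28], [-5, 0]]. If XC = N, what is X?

X = [[4, -5], [2, 1]]

Since C sits to the right of X, X = NC⁻¹.
det C = 10; the adjugate gives C⁻¹ = [[-2/5, -1/5], [1/2, 0]].
X = NC⁻¹ = [[25, 28], [-5, 0]] · [[-2/5, -1/5], [1/2, 0]] = [[4, -5], [2, 1]].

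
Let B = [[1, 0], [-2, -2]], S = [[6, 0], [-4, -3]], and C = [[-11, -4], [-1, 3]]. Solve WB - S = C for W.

W = [[-1, 2], [-5, 0]]

WB = C + S = [[-5, -4], [-5, 0]].
B is on the right of W, so right-multiply by B⁻¹: W = (C + S)B⁻¹.
det B = -2, so B⁻¹ = [[1, 0], [-1, -1/2]].
W = (C + S)B⁻¹ = [[-1, 2], [-5, 0]].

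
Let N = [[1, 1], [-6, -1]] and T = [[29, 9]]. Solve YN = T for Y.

Y = [[5, -4]]

Right-multiplying both sides by N⁻¹ gives Y = TN⁻¹.
det N = 5; the adjugate gives N⁻¹ = [[-1/5, -1/5], [6/5, 1/5]].
Y = TN⁻¹ = [[29, 9]] · [[-1/5, -1/5], [6/5, 1/5]] = [[5, -4]].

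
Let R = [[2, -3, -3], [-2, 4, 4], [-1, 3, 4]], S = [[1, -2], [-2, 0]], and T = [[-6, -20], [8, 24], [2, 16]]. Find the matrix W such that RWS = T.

W = [[2, 1], [-2, -4], [0, 2]]

Left-multiply by R⁻¹ and right-multiply by S⁻¹: W = R⁻¹TS⁻¹.
R has determinant 2; R⁻¹ = [[2, 3/2, 0], [2, 5/2, -1], [-1, -3/2, 1]].
det S = -4; the adjugate gives S⁻¹ = [[0, -1/2], [-1/2, -1/4]].
R⁻¹T = [[0, -4], [6, 4], [-4, 0]].
W = (R⁻¹T)S⁻¹ = [[2, 1], [-2, -4], [0, 2]].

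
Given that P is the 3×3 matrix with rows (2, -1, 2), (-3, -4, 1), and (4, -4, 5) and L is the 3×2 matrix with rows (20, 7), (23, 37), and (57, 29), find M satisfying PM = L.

Since P multiplies M on the left, M = P⁻¹L.
det P = 5; the adjugate gives P⁻¹ = [[-16/5, -3/5, 7/5], [19/5, 2/5, -8/5], [28/5, 4/5, -11/5]].
M = P⁻¹L = [[-16/5, -3/5, 7/5], [19/5, 2/5, -8/5], [28/5, 4/5, -11/5]] · [[20, 7], [23, 37], [57, 29]] = [[2, -4], [-6, -5], [5, 5]].

M = [[2, -4], [-6, -5], [5, 5]]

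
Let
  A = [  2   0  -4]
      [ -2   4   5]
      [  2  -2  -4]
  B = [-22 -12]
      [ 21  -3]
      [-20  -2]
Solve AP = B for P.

P = [[-5, 4], [-1, -5], [3, 5]]

Left-multiplying both sides by A⁻¹ gives P = A⁻¹B.
det A = 4; the adjugate gives A⁻¹ = [[-3/2, 2, 4], [1/2, 0, -1/2], [-1, 1, 2]].
P = A⁻¹B = [[-3/2, 2, 4], [1/2, 0, -1/2], [-1, 1, 2]] · [[-22, -12], [21, -3], [-20, -2]] = [[-5, 4], [-1, -5], [3, 5]].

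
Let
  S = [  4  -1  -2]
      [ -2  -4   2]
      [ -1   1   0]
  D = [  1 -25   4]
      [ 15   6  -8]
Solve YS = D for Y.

Right-multiplying both sides by S⁻¹ gives Y = DS⁻¹.
det S = 6; the adjugate gives S⁻¹ = [[-1/3, -1/3, -5/3], [-1/3, -1/3, -2/3], [-1, -1/2, -3]].
Y = DS⁻¹ = [[1, -25, 4], [15, 6, -8]] · [[-1/3, -1/3, -5/3], [-1/3, -1/3, -2/3], [-1, -1/2, -3]] = [[4, 6, 3], [1, -3, -5]].

Y = [[4, 6, 3], [1, -3, -5]]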